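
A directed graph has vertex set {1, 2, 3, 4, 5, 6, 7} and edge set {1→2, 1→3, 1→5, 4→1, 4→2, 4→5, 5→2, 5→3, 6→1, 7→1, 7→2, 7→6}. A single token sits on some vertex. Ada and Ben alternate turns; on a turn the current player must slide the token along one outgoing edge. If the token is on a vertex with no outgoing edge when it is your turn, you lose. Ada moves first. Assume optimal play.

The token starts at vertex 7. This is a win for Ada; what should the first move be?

Move to 6.

Label each position W (a win for the player to move) or L (a loss). A position with no legal move is L; any other position is W exactly when some move reaches an L, and L when every move reaches a W.
Every edge goes from a vertex to one that appears earlier in the order 2, 3, 5, 1, 4, 6, 7, so processing vertices in that order labels each vertex after all of its successors.
2: no outgoing edge → L
3: no outgoing edge → L
5: W (go to 3, an L position)
1: W (go to 3, an L position)
4: W (go to 2, an L position)
6: L (sole option 1(W) is W)
7: W (go to 6, an L position)
From 7, the L positions reachable in one move are: 6, 2. Any move reaching one of these is winning.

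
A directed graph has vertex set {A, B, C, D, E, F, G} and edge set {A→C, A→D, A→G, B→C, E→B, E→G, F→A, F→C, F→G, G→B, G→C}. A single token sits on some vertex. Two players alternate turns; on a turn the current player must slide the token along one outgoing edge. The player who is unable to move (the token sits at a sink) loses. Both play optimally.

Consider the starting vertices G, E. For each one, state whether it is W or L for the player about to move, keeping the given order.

G: W, E: L

Work bottom-up. With no move the player to move loses. Otherwise the position is W if at least one move leads to an L position for the opponent, and L if every move leads to a W.
Every edge goes from a vertex to one that appears earlier in the order C, D, B, G, A, F, E, so processing vertices in that order labels each vertex after all of its successors.
C: no outgoing edge → L
D: no outgoing edge → L
B: →C(L), so W
G: →C(L), so W
A: →D(L), so W
F: →C(L), so W
E: →G(W), B(W) — all W, so L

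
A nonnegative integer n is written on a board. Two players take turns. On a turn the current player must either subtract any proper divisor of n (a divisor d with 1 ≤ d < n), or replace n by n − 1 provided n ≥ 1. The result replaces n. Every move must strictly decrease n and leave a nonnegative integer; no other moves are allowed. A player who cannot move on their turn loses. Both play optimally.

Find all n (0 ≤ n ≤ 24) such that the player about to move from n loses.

0, 2, 5, 7, 9, 11, 13, 15, 17, 19, 21, 23

Work bottom-up. With no move the player to move loses. Otherwise the position is W if at least one move leads to an L position for the opponent, and L if every move leads to a W.
n=0: no move → L
n=1: W (go to 0, an L position)
n=2: L (sole option 1(W) is W)
n=3: W (go to 2, an L position)
n=4: W (go to 2, an L position)
n=5: L (sole option 4(W) is W)
n=6: W (go to 5, an L position)
n=7: L (sole option 6(W) is W)
n=8: W (go to 7, an L position)
n=9: L (options 6(W), 8(W) are all W)
n=10: W (go to 5, an L position)
n=11: L (sole option 10(W) is W)
n=12: W (go to 9, an L position)
n=13: L (sole option 12(W) is W)
n=14: W (go to 7, an L position)
n=15: L (options 10(W), 12(W), 14(W) are all W)
n=16: W (go to 15, an L position)
n=17: L (sole option 16(W) is W)
n=18: W (go to 9, an L position)
n=19: L (sole option 18(W) is W)
n=20: W (go to 15, an L position)
n=21: L (options 14(W), 18(W), 20(W) are all W)
n=22: W (go to 11, an L position)
n=23: L (sole option 22(W) is W)
n=24: W (go to 21, an L position)
The losing starting values of n are exactly the entries labelled L in this table (12 of them).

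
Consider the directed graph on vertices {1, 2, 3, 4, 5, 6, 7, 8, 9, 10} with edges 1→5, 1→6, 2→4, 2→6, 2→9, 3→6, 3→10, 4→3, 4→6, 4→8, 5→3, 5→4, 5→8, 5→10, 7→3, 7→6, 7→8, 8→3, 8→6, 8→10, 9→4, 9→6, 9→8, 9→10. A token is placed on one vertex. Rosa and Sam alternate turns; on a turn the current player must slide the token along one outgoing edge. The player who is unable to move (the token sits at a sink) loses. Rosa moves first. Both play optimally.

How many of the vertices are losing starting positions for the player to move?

2

Build the W/L table. Terminal = L. A non-terminal position is W if it has a move to some L; otherwise it is L.
Every edge goes from a vertex to one that appears earlier in the order 10, 6, 3, 8, 4, 9, 5, 1, 7, 2, so processing vertices in that order labels each vertex after all of its successors.
10: no outgoing edge → L
6: no outgoing edge → L
3: can move to 6, which is L ⇒ W
8: can move to 6, which is L ⇒ W
4: can move to 6, which is L ⇒ W
9: can move to 6, which is L ⇒ W
5: can move to 10, which is L ⇒ W
1: can move to 6, which is L ⇒ W
7: can move to 6, which is L ⇒ W
2: can move to 6, which is L ⇒ W
The L vertices are 6, 10; that is 2 in all.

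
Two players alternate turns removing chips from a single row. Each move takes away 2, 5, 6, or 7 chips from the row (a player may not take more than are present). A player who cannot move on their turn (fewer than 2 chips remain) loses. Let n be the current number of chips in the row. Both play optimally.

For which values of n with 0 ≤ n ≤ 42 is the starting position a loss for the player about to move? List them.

Positions with no move are L. A position that does have a move is losing for the player to move precisely when every available move leads to a winning position for the opponent. Fill in the labels:
n=0: no move → L
n=1: no move → L
n=2: reaches L-position 0 → W
n=3: reaches L-position 1 → W
n=4: only reaches 2(W), which is W → L
n=5: reaches L-position 0 → W
n=6: reaches L-position 4 → W
n=7: reaches L-position 1 → W
n=8: reaches L-position 1 → W
n=9: reaches L-position 4 → W
n=10: reaches L-position 4 → W
n=11: reaches L-position 4 → W
n=12: only reaches 10(W), 7(W), 6(W), 5(W), all W → L
n=13: only reaches 11(W), 8(W), 7(W), 6(W), all W → L
n=14: reaches L-position 12 → W
n=15: reaches L-position 13 → W
n=16: only reaches 14(W), 11(W), 10(W), 9(W), all W → L
n=17: reaches L-position 12 → W
n=18: reaches L-position 16 → W
n=19: reaches L-position 13 → W
n=20: reaches L-position 13 → W
n=21: reaches L-position 16 → W
n=22: reaches L-position 16 → W
n=23: reaches L-position 16 → W
n=24: only reaches 22(W), 19(W), 18(W), 17(W), all W → L
n=25: only reaches 23(W), 20(W), 19(W), 18(W), all W → L
n=26: reaches L-position 24 → W
n=27: reaches L-position 25 → W
n=28: only reaches 26(W), 23(W), 22(W), 21(W), all W → L
n=29: reaches L-position 24 → W
n=30: reaches L-position 28 → W
n=31: reaches L-position 25 → W
n=32: reaches L-position 25 → W
n=33: reaches L-position 28 → W
n=34: reaches L-position 28 → W
n=35: reaches L-position 28 → W
n=36: only reaches 34(W), 31(W), 30(W), 29(W), all W → L
n=37: only reaches 35(W), 32(W), 31(W), 30(W), all W → L
n=38: reaches L-position 36 → W
n=39: reaches L-position 37 → W
n=40: only reaches 38(W), 35(W), 34(W), 33(W), all W → L
n=41: reaches L-position 36 → W
n=42: reaches L-position 40 → W
Reading off the rows marked L gives the requested list; there are 12 such values of n.

0, 1, 4, 12, 13, 16, 24, 25, 28, 36, 37, 40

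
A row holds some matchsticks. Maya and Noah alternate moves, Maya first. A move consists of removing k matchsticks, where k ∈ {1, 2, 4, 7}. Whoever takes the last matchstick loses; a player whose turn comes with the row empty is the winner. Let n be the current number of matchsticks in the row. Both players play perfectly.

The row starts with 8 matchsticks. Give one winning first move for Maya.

Compute win/loss labels from the base case upward. A position with no move is W. Any other position is W if it can reach an L in one move, else L.
n=0: no move; the opponent has just taken the last matchstick and therefore loses → W
n=1: the only move is to 0(W), a W ⇒ L
n=2: can move to 1, which is L ⇒ W
n=3: can move to 1, which is L ⇒ W
n=4: moves to 3(W), 2(W), 0(W); every one is W ⇒ L
n=5: can move to 4, which is L ⇒ W
n=6: can move to 4, which is L ⇒ W
n=7: moves to 6(W), 5(W), 3(W), 0(W); every one is W ⇒ L
n=8: can move to 7, which is L ⇒ W
From 8, the L positions reachable in one move are: 7, 4, 1. Any move reaching one of these is winning.

Remove 1, leaving 7.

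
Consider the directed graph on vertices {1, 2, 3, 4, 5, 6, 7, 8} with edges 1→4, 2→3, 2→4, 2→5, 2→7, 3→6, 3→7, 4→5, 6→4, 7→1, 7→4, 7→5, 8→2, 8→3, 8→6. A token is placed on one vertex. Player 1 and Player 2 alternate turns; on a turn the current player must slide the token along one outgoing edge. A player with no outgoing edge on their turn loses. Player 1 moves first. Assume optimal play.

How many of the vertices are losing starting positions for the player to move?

Work bottom-up. With no move the player to move loses. Otherwise the position is W if at least one move leads to an L position for the opponent, and L if every move leads to a W.
Every edge goes from a vertex to one that appears earlier in the order 5, 4, 1, 7, 6, 3, 2, 8, so processing vertices in that order labels each vertex after all of its successors.
5: no outgoing edge → L
4: →5(L), so W
1: →4(W) only, which is W, so L
7: →1(L), so W
6: →4(W) only, which is W, so L
3: →6(L), so W
2: →5(L), so W
8: →6(L), so W
The L vertices are 1, 5, 6; that is 3 in all.

3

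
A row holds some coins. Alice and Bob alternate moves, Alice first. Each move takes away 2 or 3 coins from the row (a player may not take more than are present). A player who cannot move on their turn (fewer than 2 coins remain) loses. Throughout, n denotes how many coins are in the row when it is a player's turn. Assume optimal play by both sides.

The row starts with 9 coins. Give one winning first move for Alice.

Remove 3, leaving 6.

Work bottom-up. With no move the player to move loses. Otherwise the position is W if at least one move leads to an L position for the opponent, and L if every move leads to a W.
n=0: no move → L
n=1: no move → L
n=2: W (go to 0, an L position)
n=3: W (go to 1, an L position)
n=4: W (go to 1, an L position)
n=5: L (options 3(W), 2(W) are all W)
n=6: L (options 4(W), 3(W) are all W)
n=7: W (go to 5, an L position)
n=8: W (go to 6, an L position)
n=9: W (go to 6, an L position)
From 9, the L positions reachable in one move are: 6.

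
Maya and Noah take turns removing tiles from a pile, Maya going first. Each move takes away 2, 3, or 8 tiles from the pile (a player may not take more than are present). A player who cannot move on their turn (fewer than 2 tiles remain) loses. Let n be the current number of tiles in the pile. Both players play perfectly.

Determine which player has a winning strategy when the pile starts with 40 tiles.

Classify positions by backward induction: terminal positions (no move available) are L. From any other position, the mover wins iff some move reaches an L.
n=0: no move → L
n=1: no move → L
n=2: W (go to 0, an L position)
n=3: W (go to 1, an L position)
n=4: W (go to 1, an L position)
n=5: L (options 3(W), 2(W) are all W)
n=6: L (options 4(W), 3(W) are all W)
n=7: W (go to 5, an L position)
n=8: W (go to 6, an L position)
n=9: W (go to 6, an L position)
n=10: L (options 8(W), 7(W), 2(W) are all W)
n=11: L (options 9(W), 8(W), 3(W) are all W)
n=12: W (go to 10, an L position)
n=13: W (go to 11, an L position)
n=14: W (go to 11, an L position)
n=15: L (options 13(W), 12(W), 7(W) are all W)
n=16: L (options 14(W), 13(W), 8(W) are all W)
n=17: W (go to 15, an L position)
n=18: W (go to 16, an L position)
n=19: W (go to 16, an L position)
n=20: L (options 18(W), 17(W), 12(W) are all W)
n=21: L (options 19(W), 18(W), 13(W) are all W)
n=22: W (go to 20, an L position)
n=23: W (go to 21, an L position)
n=24: W (go to 21, an L position)
n=25: L (options 23(W), 22(W), 17(W) are all W)
n=26: L (options 24(W), 23(W), 18(W) are all W)
n=27: W (go to 25, an L position)
n=28: W (go to 26, an L position)
n=29: W (go to 26, an L position)
n=30: L (options 28(W), 27(W), 22(W) are all W)
n=31: L (options 29(W), 28(W), 23(W) are all W)
n=32: W (go to 30, an L position)
n=33: W (go to 31, an L position)
n=34: W (go to 31, an L position)
n=35: L (options 33(W), 32(W), 27(W) are all W)
n=36: L (options 34(W), 33(W), 28(W) are all W)
n=37: W (go to 35, an L position)
n=38: W (go to 36, an L position)
n=39: W (go to 36, an L position)
n=40: L (options 38(W), 37(W), 32(W) are all W)
Every move from 40 reaches a W position, so the mover loses.

Noah wins.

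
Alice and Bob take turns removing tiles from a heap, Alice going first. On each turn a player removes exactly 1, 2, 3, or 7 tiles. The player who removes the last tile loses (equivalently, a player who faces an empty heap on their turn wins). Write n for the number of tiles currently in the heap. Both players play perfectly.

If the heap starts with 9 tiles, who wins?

Work bottom-up. With no move the player to move wins. Otherwise the position is W if at least one move leads to an L position for the opponent, and L if every move leads to a W.
n=0: no move; the opponent has just taken the last tile and therefore loses → W
n=1: L (sole option 0(W) is W)
n=2: W (go to 1, an L position)
n=3: W (go to 1, an L position)
n=4: W (go to 1, an L position)
n=5: L (options 4(W), 3(W), 2(W) are all W)
n=6: W (go to 5, an L position)
n=7: W (go to 5, an L position)
n=8: W (go to 5, an L position)
n=9: L (options 8(W), 7(W), 6(W), 2(W) are all W)
The starting position 9 is L: whatever Alice does, the opponent receives a W position.

Bob wins.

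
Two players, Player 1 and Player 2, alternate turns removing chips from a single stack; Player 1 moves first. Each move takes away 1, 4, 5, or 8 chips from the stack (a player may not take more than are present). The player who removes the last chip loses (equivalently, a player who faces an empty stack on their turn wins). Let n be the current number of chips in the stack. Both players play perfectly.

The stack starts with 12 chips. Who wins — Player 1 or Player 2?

Positions with no move are W. A position that does have a move is losing for the player to move precisely when every available move leads to a winning position for the opponent. Fill in the labels:
n=0: no move; the opponent has just taken the last chip and therefore loses → W
n=1: the only move is to 0(W), a W ⇒ L
n=2: can move to 1, which is L ⇒ W
n=3: the only move is to 2(W), a W ⇒ L
n=4: can move to 3, which is L ⇒ W
n=5: can move to 1, which is L ⇒ W
n=6: can move to 1, which is L ⇒ W
n=7: can move to 3, which is L ⇒ W
n=8: can move to 3, which is L ⇒ W
n=9: can move to 1, which is L ⇒ W
n=10: moves to 9(W), 6(W), 5(W), 2(W); every one is W ⇒ L
n=11: can move to 10, which is L ⇒ W
n=12: moves to 11(W), 8(W), 7(W), 4(W); every one is W ⇒ L
Every move from 12 reaches a W position, so the mover loses.

Player 2 wins.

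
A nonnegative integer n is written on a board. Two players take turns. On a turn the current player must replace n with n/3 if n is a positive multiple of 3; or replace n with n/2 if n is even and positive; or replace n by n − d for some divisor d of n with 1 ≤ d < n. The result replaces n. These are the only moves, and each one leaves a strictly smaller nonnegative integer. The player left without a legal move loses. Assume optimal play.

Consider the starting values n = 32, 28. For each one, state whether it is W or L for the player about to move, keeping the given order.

32: W, 28: L

Positions with no move are L. A position that does have a move is losing for the player to move precisely when every available move leads to a winning position for the opponent. Fill in the labels:
n=0: no move → L
n=1: no move → L
n=2: W (go to 1, an L position)
n=3: W (go to 1, an L position)
n=4: L (options 2(W), 3(W) are all W)
n=5: W (go to 4, an L position)
n=6: W (go to 4, an L position)
n=7: L (sole option 6(W) is W)
n=8: W (go to 4, an L position)
n=9: L (options 3(W), 6(W), 8(W) are all W)
n=10: W (go to 9, an L position)
n=11: L (sole option 10(W) is W)
n=12: W (go to 4, an L position)
n=13: L (sole option 12(W) is W)
n=14: W (go to 7, an L position)
n=15: L (options 5(W), 10(W), 12(W), 14(W) are all W)
n=16: W (go to 15, an L position)
n=17: L (sole option 16(W) is W)
n=18: W (go to 9, an L position)
n=19: L (sole option 18(W) is W)
n=20: W (go to 15, an L position)
n=21: W (go to 7, an L position)
n=22: W (go to 11, an L position)
n=23: L (sole option 22(W) is W)
n=24: W (go to 23, an L position)
n=25: L (options 20(W), 24(W) are all W)
n=26: W (go to 13, an L position)
n=27: W (go to 9, an L position)
n=28: L (options 14(W), 21(W), 24(W), 26(W), 27(W) are all W)
n=29: W (go to 28, an L position)
n=30: W (go to 15, an L position)
n=31: L (sole option 30(W) is W)
n=32: W (go to 28, an L position)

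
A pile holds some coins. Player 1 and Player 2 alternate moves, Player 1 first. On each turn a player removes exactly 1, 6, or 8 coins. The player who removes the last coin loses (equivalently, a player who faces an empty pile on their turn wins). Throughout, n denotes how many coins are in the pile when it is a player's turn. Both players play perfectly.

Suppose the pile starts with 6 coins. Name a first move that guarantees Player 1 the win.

Remove 1, leaving 5.

Use the standard recursion: the mover wins at a terminal position; elsewhere, the mover wins exactly when some move hands the opponent an L position.
n=0: no move; the opponent has just taken the last coin and therefore loses → W
n=1: only reaches 0(W), which is W → L
n=2: reaches L-position 1 → W
n=3: only reaches 2(W), which is W → L
n=4: reaches L-position 3 → W
n=5: only reaches 4(W), which is W → L
n=6: reaches L-position 5 → W
From 6, the L positions reachable in one move are: 5.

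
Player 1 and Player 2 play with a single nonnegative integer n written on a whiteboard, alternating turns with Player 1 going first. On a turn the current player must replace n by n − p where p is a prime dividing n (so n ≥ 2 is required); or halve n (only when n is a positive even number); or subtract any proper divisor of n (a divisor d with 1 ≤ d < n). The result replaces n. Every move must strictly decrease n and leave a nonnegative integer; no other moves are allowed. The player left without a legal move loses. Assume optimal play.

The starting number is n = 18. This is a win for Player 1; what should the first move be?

Move to 9.

Work bottom-up. With no move the player to move loses. Otherwise the position is W if at least one move leads to an L position for the opponent, and L if every move leads to a W.
n=0: no move → L
n=1: no move → L
n=2: W (go to 0, an L position)
n=3: W (go to 0, an L position)
n=4: L (options 2(W), 3(W) are all W)
n=5: W (go to 0, an L position)
n=6: W (go to 4, an L position)
n=7: W (go to 0, an L position)
n=8: W (go to 4, an L position)
n=9: L (options 6(W), 8(W) are all W)
n=10: W (go to 9, an L position)
n=11: W (go to 0, an L position)
n=12: W (go to 9, an L position)
n=13: W (go to 0, an L position)
n=14: L (options 7(W), 12(W), 13(W) are all W)
n=15: W (go to 14, an L position)
n=16: W (go to 14, an L position)
n=17: W (go to 0, an L position)
n=18: W (go to 9, an L position)
From 18, the L positions reachable in one move are: 9.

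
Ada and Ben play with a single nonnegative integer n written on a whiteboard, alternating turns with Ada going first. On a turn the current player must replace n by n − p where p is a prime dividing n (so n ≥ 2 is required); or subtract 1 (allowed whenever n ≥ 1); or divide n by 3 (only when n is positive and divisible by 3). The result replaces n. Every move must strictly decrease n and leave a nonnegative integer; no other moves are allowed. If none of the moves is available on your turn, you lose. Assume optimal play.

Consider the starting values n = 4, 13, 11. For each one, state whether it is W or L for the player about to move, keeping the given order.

Compute win/loss labels from the base case upward. A position with no move is L. Any other position is W if it can reach an L in one move, else L.
n=0: no move → L
n=1: can move to 0, which is L ⇒ W
n=2: can move to 0, which is L ⇒ W
n=3: can move to 0, which is L ⇒ W
n=4: moves to 2(W), 3(W); every one is W ⇒ L
n=5: can move to 0, which is L ⇒ W
n=6: can move to 4, which is L ⇒ W
n=7: can move to 0, which is L ⇒ W
n=8: moves to 6(W), 7(W); every one is W ⇒ L
n=9: can move to 8, which is L ⇒ W
n=10: can move to 8, which is L ⇒ W
n=11: can move to 0, which is L ⇒ W
n=12: can move to 4, which is L ⇒ W
n=13: can move to 0, which is L ⇒ W

4: L, 13: W, 11: W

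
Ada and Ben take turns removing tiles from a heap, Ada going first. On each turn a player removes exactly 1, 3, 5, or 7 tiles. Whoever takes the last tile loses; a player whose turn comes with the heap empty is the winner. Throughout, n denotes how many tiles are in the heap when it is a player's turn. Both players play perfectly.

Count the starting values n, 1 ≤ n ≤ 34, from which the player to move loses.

Positions with no move are W. A position that does have a move is losing for the player to move precisely when every available move leads to a winning position for the opponent. Fill in the labels:
n=0: no move; the opponent has just taken the last tile and therefore loses → W
n=1: only reaches 0(W), which is W → L
n=2: reaches L-position 1 → W
n=3: only reaches 2(W), 0(W), all W → L
n=4: reaches L-position 3 → W
n=5: only reaches 4(W), 2(W), 0(W), all W → L
n=6: reaches L-position 5 → W
n=7: only reaches 6(W), 4(W), 2(W), 0(W), all W → L
n=8: reaches L-position 7 → W
n=9: only reaches 8(W), 6(W), 4(W), 2(W), all W → L
n=10: reaches L-position 9 → W
n=11: only reaches 10(W), 8(W), 6(W), 4(W), all W → L
n=12: reaches L-position 11 → W
n=13: only reaches 12(W), 10(W), 8(W), 6(W), all W → L
n=14: reaches L-position 13 → W
n=15: only reaches 14(W), 12(W), 10(W), 8(W), all W → L
n=16: reaches L-position 15 → W
n=17: only reaches 16(W), 14(W), 12(W), 10(W), all W → L
n=18: reaches L-position 17 → W
n=19: only reaches 18(W), 16(W), 14(W), 12(W), all W → L
n=20: reaches L-position 19 → W
n=21: only reaches 20(W), 18(W), 16(W), 14(W), all W → L
n=22: reaches L-position 21 → W
n=23: only reaches 22(W), 20(W), 18(W), 16(W), all W → L
n=24: reaches L-position 23 → W
n=25: only reaches 24(W), 22(W), 20(W), 18(W), all W → L
n=26: reaches L-position 25 → W
n=27: only reaches 26(W), 24(W), 22(W), 20(W), all W → L
n=28: reaches L-position 27 → W
n=29: only reaches 28(W), 26(W), 24(W), 22(W), all W → L
n=30: reaches L-position 29 → W
n=31: only reaches 30(W), 28(W), 26(W), 24(W), all W → L
n=32: reaches L-position 31 → W
n=33: only reaches 32(W), 30(W), 28(W), 26(W), all W → L
n=34: reaches L-position 33 → W
L entries with 1 ≤ n ≤ 34 (the range starts at n=1): n = 1, 3, 5, 7, 9, 11, 13, 15, 17, 19, 21, 23, 25, 27, 29, 31, 33; that makes 17.

17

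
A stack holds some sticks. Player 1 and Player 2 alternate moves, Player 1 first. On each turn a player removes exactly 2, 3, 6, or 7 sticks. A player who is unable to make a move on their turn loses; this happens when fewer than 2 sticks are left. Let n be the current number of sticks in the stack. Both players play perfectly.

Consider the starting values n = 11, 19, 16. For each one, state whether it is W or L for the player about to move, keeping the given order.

Use the standard recursion: the mover loses at a terminal position; elsewhere, the mover wins exactly when some move hands the opponent an L position.
n=0: no move → L
n=1: no move → L
n=2: W (go to 0, an L position)
n=3: W (go to 1, an L position)
n=4: W (go to 1, an L position)
n=5: L (options 3(W), 2(W) are all W)
n=6: W (go to 0, an L position)
n=7: W (go to 5, an L position)
n=8: W (go to 5, an L position)
n=9: L (options 7(W), 6(W), 3(W), 2(W) are all W)
n=10: L (options 8(W), 7(W), 4(W), 3(W) are all W)
n=11: W (go to 9, an L position)
n=12: W (go to 10, an L position)
n=13: W (go to 10, an L position)
n=14: L (options 12(W), 11(W), 8(W), 7(W) are all W)
n=15: W (go to 9, an L position)
n=16: W (go to 14, an L position)
n=17: W (go to 14, an L position)
n=18: L (options 16(W), 15(W), 12(W), 11(W) are all W)
n=19: L (options 17(W), 16(W), 13(W), 12(W) are all W)

11: W, 19: L, 16: W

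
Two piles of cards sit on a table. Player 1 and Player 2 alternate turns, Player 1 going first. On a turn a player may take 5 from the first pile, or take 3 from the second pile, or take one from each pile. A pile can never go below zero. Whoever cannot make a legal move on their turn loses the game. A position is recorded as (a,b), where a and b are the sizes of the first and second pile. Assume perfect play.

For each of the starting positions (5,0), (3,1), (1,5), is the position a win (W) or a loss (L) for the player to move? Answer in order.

Classify positions by backward induction: terminal positions (no move available) are L. From any other position, the mover wins iff some move reaches an L.
No move ever increases a pile, so every position that can arise here has a ≤ 5 and b ≤ 5; it is enough to label the cells with 0 ≤ a ≤ 5 and 0 ≤ b ≤ 5.
Every move lowers a or b (never raises either), so fill the grid row by row in increasing a, and left to right within a row: each cell's successors are then already labelled.
      b=0  b=1  b=2  b=3  b=4  b=5
a=0:    L    L    L    W    W    W
a=1:    L    W    W    W    L    L
a=2:    L    W    L    W    L    W
a=3:    L    W    L    W    L    W
a=4:    L    W    L    W    L    W
a=5:    W    W    W    W    L    W
Cells with no legal move (terminal, hence L): (0,0), (0,1), (0,2), (1,0), (2,0), (3,0), (4,0).
The remaining L cells, each justified by listing all of its moves:
(1,4): moves to (1,1)(W), (0,3)(W); every one is W ⇒ L
(1,5): moves to (1,2)(W), (0,4)(W); every one is W ⇒ L
(2,2): the only move is to (1,1)(W), a W ⇒ L
(2,4): moves to (2,1)(W), (1,3)(W); every one is W ⇒ L
(3,2): the only move is to (2,1)(W), a W ⇒ L
(3,4): moves to (3,1)(W), (2,3)(W); every one is W ⇒ L
(4,2): the only move is to (3,1)(W), a W ⇒ L
(4,4): moves to (4,1)(W), (3,3)(W); every one is W ⇒ L
(5,4): moves to (0,4)(W), (5,1)(W), (4,3)(W); every one is W ⇒ L
Every other cell has at least one move into one of the L cells above, so it is W.
(5,0): the move to (0,0) reaches an L cell, so W
(3,1): the move to (2,0) reaches an L cell, so W
(1,5): one of the L cells justified above, so L

(5,0): W, (3,1): W, (1,5): L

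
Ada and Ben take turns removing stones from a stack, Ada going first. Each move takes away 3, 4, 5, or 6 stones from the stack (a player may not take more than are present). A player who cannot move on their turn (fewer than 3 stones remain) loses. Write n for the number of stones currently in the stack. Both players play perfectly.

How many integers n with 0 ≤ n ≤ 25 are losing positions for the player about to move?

Compute win/loss labels from the base case upward. A position with no move is L. Any other position is W if it can reach an L in one move, else L.
n=0: no move → L
n=1: no move → L
n=2: no move → L
n=3: can move to 0, which is L ⇒ W
n=4: can move to 1, which is L ⇒ W
n=5: can move to 2, which is L ⇒ W
n=6: can move to 2, which is L ⇒ W
n=7: can move to 2, which is L ⇒ W
n=8: can move to 2, which is L ⇒ W
n=9: moves to 6(W), 5(W), 4(W), 3(W); every one is W ⇒ L
n=10: moves to 7(W), 6(W), 5(W), 4(W); every one is W ⇒ L
n=11: moves to 8(W), 7(W), 6(W), 5(W); every one is W ⇒ L
n=12: can move to 9, which is L ⇒ W
n=13: can move to 10, which is L ⇒ W
n=14: can move to 11, which is L ⇒ W
n=15: can move to 11, which is L ⇒ W
n=16: can move to 11, which is L ⇒ W
n=17: can move to 11, which is L ⇒ W
n=18: moves to 15(W), 14(W), 13(W), 12(W); every one is W ⇒ L
n=19: moves to 16(W), 15(W), 14(W), 13(W); every one is W ⇒ L
n=20: moves to 17(W), 16(W), 15(W), 14(W); every one is W ⇒ L
n=21: can move to 18, which is L ⇒ W
n=22: can move to 19, which is L ⇒ W
n=23: can move to 20, which is L ⇒ W
n=24: can move to 20, which is L ⇒ W
n=25: can move to 20, which is L ⇒ W
L entries with 0 ≤ n ≤ 25: n = 0, 1, 2, 9, 10, 11, 18, 19, 20; that makes 9.

9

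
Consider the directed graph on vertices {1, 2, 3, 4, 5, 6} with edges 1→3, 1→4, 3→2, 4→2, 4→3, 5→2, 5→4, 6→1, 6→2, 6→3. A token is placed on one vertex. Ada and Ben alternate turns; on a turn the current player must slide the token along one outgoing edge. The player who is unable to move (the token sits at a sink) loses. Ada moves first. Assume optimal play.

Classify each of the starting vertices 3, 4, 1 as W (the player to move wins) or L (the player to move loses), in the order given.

3: W, 4: W, 1: L

Compute win/loss labels from the base case upward. A position with no move is L. Any other position is W if it can reach an L in one move, else L.
Every edge goes from a vertex to one that appears earlier in the order 2, 3, 4, 1, 5, 6, so processing vertices in that order labels each vertex after all of its successors.
2: no outgoing edge → L
3: can move to 2, which is L ⇒ W
4: can move to 2, which is L ⇒ W
1: moves to 4(W), 3(W); every one is W ⇒ L
5: can move to 2, which is L ⇒ W
6: can move to 1, which is L ⇒ W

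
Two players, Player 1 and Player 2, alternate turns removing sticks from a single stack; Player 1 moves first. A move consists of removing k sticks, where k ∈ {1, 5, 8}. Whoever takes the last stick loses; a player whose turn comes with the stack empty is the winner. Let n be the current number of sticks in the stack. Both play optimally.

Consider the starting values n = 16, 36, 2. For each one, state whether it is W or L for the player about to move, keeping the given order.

Work bottom-up. With no move the player to move wins. Otherwise the position is W if at least one move leads to an L position for the opponent, and L if every move leads to a W.
n=0: no move; the opponent has just taken the last stick and therefore loses → W
n=1: only reaches 0(W), which is W → L
n=2: reaches L-position 1 → W
n=3: only reaches 2(W), which is W → L
n=4: reaches L-position 3 → W
n=5: only reaches 4(W), 0(W), all W → L
n=6: reaches L-position 5 → W
n=7: only reaches 6(W), 2(W), all W → L
n=8: reaches L-position 7 → W
n=9: reaches L-position 1 → W
n=10: reaches L-position 5 → W
n=11: reaches L-position 3 → W
n=12: reaches L-position 7 → W
n=13: reaches L-position 5 → W
n=14: only reaches 13(W), 9(W), 6(W), all W → L
n=15: reaches L-position 14 → W
n=16: only reaches 15(W), 11(W), 8(W), all W → L
n=17: reaches L-position 16 → W
n=18: only reaches 17(W), 13(W), 10(W), all W → L
n=19: reaches L-position 18 → W
n=20: only reaches 19(W), 15(W), 12(W), all W → L
n=21: reaches L-position 20 → W
n=22: reaches L-position 14 → W
n=23: reaches L-position 18 → W
n=24: reaches L-position 16 → W
n=25: reaches L-position 20 → W
n=26: reaches L-position 18 → W
n=27: only reaches 26(W), 22(W), 19(W), all W → L
n=28: reaches L-position 27 → W
n=29: only reaches 28(W), 24(W), 21(W), all W → L
n=30: reaches L-position 29 → W
n=31: only reaches 30(W), 26(W), 23(W), all W → L
n=32: reaches L-position 31 → W
n=33: only reaches 32(W), 28(W), 25(W), all W → L
n=34: reaches L-position 33 → W
n=35: reaches L-position 27 → W
n=36: reaches L-position 31 → W

16: L, 36: W, 2: W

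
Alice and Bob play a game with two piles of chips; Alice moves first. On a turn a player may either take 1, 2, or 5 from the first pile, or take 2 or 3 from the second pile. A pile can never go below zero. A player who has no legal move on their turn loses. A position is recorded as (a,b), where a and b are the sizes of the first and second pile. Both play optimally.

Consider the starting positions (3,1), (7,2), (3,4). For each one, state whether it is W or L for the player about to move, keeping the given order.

(3,1): L, (7,2): L, (3,4): W

Label each position W (a win for the player to move) or L (a loss). A position with no legal move is L; any other position is W exactly when some move reaches an L, and L when every move reaches a W.
No move ever increases a pile, so every position that can arise here has a ≤ 7 and b ≤ 4; it is enough to label the cells with 0 ≤ a ≤ 7 and 0 ≤ b ≤ 4.
Every move lowers a or b (never raises either), so fill the grid row by row in increasing a, and left to right within a row: each cell's successors are then already labelled.
      b=0  b=1  b=2  b=3  b=4
a=0:    L    L    W    W    W
a=1:    W    W    L    L    W
a=2:    W    W    W    W    L
a=3:    L    L    W    W    W
a=4:    W    W    L    L    W
a=5:    W    W    W    W    L
a=6:    L    L    W    W    W
a=7:    W    W    L    L    W
Cells with no legal move (terminal, hence L): (0,0), (0,1).
The remaining L cells, each justified by listing all of its moves:
(1,2): →(0,2)(W), (1,0)(W) — all W, so L
(1,3): →(0,3)(W), (1,1)(W), (1,0)(W) — all W, so L
(2,4): →(1,4)(W), (0,4)(W), (2,2)(W), (2,1)(W) — all W, so L
(3,0): →(2,0)(W), (1,0)(W) — all W, so L
(3,1): →(2,1)(W), (1,1)(W) — all W, so L
(4,2): →(3,2)(W), (2,2)(W), (4,0)(W) — all W, so L
(4,3): →(3,3)(W), (2,3)(W), (4,1)(W), (4,0)(W) — all W, so L
(5,4): →(4,4)(W), (3,4)(W), (0,4)(W), (5,2)(W), (5,1)(W) — all W, so L
(6,0): →(5,0)(W), (4,0)(W), (1,0)(W) — all W, so L
(6,1): →(5,1)(W), (4,1)(W), (1,1)(W) — all W, so L
(7,2): →(6,2)(W), (5,2)(W), (2,2)(W), (7,0)(W) — all W, so L
(7,3): →(6,3)(W), (5,3)(W), (2,3)(W), (7,1)(W), (7,0)(W) — all W, so L
Every other cell has at least one move into one of the L cells above, so it is W.
(3,1): one of the L cells justified above, so L
(7,2): one of the L cells justified above, so L
(3,4): the move to (2,4) reaches an L cell, so W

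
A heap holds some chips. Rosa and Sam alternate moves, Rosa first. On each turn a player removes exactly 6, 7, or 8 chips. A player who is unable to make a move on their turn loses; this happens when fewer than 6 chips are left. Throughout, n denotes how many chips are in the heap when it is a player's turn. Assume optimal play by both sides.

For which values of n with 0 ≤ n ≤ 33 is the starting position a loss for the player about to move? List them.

Work bottom-up. With no move the player to move loses. Otherwise the position is W if at least one move leads to an L position for the opponent, and L if every move leads to a W.
n=0: no move → L
n=1: no move → L
n=2: no move → L
n=3: no move → L
n=4: no move → L
n=5: no move → L
n=6: →0(L), so W
n=7: →1(L), so W
n=8: →2(L), so W
n=9: →3(L), so W
n=10: →4(L), so W
n=11: →5(L), so W
n=12: →5(L), so W
n=13: →5(L), so W
n=14: →8(W), 7(W), 6(W) — all W, so L
n=15: →9(W), 8(W), 7(W) — all W, so L
n=16: →10(W), 9(W), 8(W) — all W, so L
n=17: →11(W), 10(W), 9(W) — all W, so L
n=18: →12(W), 11(W), 10(W) — all W, so L
n=19: →13(W), 12(W), 11(W) — all W, so L
n=20: →14(L), so W
n=21: →15(L), so W
n=22: →16(L), so W
n=23: →17(L), so W
n=24: →18(L), so W
n=25: →19(L), so W
n=26: →19(L), so W
n=27: →19(L), so W
n=28: →22(W), 21(W), 20(W) — all W, so L
n=29: →23(W), 22(W), 21(W) — all W, so L
n=30: →24(W), 23(W), 22(W) — all W, so L
n=31: →25(W), 24(W), 23(W) — all W, so L
n=32: →26(W), 25(W), 24(W) — all W, so L
n=33: →27(W), 26(W), 25(W) — all W, so L
Reading off the rows marked L gives the requested list; there are 18 such values of n.

0, 1, 2, 3, 4, 5, 14, 15, 16, 17, 18, 19, 28, 29, 30, 31, 32, 33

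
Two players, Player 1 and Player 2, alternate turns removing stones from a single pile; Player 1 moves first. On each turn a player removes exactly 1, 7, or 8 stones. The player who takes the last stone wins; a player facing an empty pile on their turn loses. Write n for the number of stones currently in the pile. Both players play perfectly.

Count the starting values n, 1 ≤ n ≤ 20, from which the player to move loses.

6

Label each position W (a win for the player to move) or L (a loss). A position with no legal move is L; any other position is W exactly when some move reaches an L, and L when every move reaches a W.
n=0: no move → L
n=1: reaches L-position 0 → W
n=2: only reaches 1(W), which is W → L
n=3: reaches L-position 2 → W
n=4: only reaches 3(W), which is W → L
n=5: reaches L-position 4 → W
n=6: only reaches 5(W), which is W → L
n=7: reaches L-position 6 → W
n=8: reaches L-position 0 → W
n=9: reaches L-position 2 → W
n=10: reaches L-position 2 → W
n=11: reaches L-position 4 → W
n=12: reaches L-position 4 → W
n=13: reaches L-position 6 → W
n=14: reaches L-position 6 → W
n=15: only reaches 14(W), 8(W), 7(W), all W → L
n=16: reaches L-position 15 → W
n=17: only reaches 16(W), 10(W), 9(W), all W → L
n=18: reaches L-position 17 → W
n=19: only reaches 18(W), 12(W), 11(W), all W → L
n=20: reaches L-position 19 → W
L entries with 1 ≤ n ≤ 20 (n=0 is outside the asked range and is not counted): n = 2, 4, 6, 15, 17, 19; that makes 6.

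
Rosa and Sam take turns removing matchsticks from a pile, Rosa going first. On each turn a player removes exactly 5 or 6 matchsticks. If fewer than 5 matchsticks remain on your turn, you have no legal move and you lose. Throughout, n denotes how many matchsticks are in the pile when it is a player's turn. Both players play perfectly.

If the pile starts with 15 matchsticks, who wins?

Sam wins.

Compute win/loss labels from the base case upward. A position with no move is L. Any other position is W if it can reach an L in one move, else L.
n=0: no move → L
n=1: no move → L
n=2: no move → L
n=3: no move → L
n=4: no move → L
n=5: W (go to 0, an L position)
n=6: W (go to 1, an L position)
n=7: W (go to 2, an L position)
n=8: W (go to 3, an L position)
n=9: W (go to 4, an L position)
n=10: W (go to 4, an L position)
n=11: L (options 6(W), 5(W) are all W)
n=12: L (options 7(W), 6(W) are all W)
n=13: L (options 8(W), 7(W) are all W)
n=14: L (options 9(W), 8(W) are all W)
n=15: L (options 10(W), 9(W) are all W)
The starting position 15 is L: whatever Rosa does, the opponent receives a W position.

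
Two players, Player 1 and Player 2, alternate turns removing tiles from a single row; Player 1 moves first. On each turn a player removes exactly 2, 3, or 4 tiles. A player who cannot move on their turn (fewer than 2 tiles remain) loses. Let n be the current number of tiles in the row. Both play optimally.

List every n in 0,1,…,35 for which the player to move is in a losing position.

Classify positions by backward induction: terminal positions (no move available) are L. From any other position, the mover wins iff some move reaches an L.
n=0: no move → L
n=1: no move → L
n=2: can move to 0, which is L ⇒ W
n=3: can move to 1, which is L ⇒ W
n=4: can move to 1, which is L ⇒ W
n=5: can move to 1, which is L ⇒ W
n=6: moves to 4(W), 3(W), 2(W); every one is W ⇒ L
n=7: moves to 5(W), 4(W), 3(W); every one is W ⇒ L
n=8: can move to 6, which is L ⇒ W
n=9: can move to 7, which is L ⇒ W
n=10: can move to 7, which is L ⇒ W
n=11: can move to 7, which is L ⇒ W
n=12: moves to 10(W), 9(W), 8(W); every one is W ⇒ L
n=13: moves to 11(W), 10(W), 9(W); every one is W ⇒ L
n=14: can move to 12, which is L ⇒ W
n=15: can move to 13, which is L ⇒ W
n=16: can move to 13, which is L ⇒ W
n=17: can move to 13, which is L ⇒ W
n=18: moves to 16(W), 15(W), 14(W); every one is W ⇒ L
n=19: moves to 17(W), 16(W), 15(W); every one is W ⇒ L
n=20: can move to 18, which is L ⇒ W
n=21: can move to 19, which is L ⇒ W
n=22: can move to 19, which is L ⇒ W
n=23: can move to 19, which is L ⇒ W
n=24: moves to 22(W), 21(W), 20(W); every one is W ⇒ L
n=25: moves to 23(W), 22(W), 21(W); every one is W ⇒ L
n=26: can move to 24, which is L ⇒ W
n=27: can move to 25, which is L ⇒ W
n=28: can move to 25, which is L ⇒ W
n=29: can move to 25, which is L ⇒ W
n=30: moves to 28(W), 27(W), 26(W); every one is W ⇒ L
n=31: moves to 29(W), 28(W), 27(W); every one is W ⇒ L
n=32: can move to 30, which is L ⇒ W
n=33: can move to 31, which is L ⇒ W
n=34: can move to 31, which is L ⇒ W
n=35: can move to 31, which is L ⇒ W
The losing starting values of n are exactly the entries labelled L in this table (12 of them).

0, 1, 6, 7, 12, 13, 18, 19, 24, 25, 30, 31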